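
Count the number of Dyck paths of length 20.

16796

Dyck paths of semilength n (length 2n) are counted by C_n; here n = 10.
C_10 = 16796.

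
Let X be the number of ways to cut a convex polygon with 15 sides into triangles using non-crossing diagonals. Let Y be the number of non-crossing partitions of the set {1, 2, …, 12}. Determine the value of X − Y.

Triangulations of a convex m-gon are counted by C_{m−2}; with m = 15 this is C_13. So X = C_13 = 742900.
The non-crossing partitions of [12] form a lattice of size C_12. So Y = C_12 = 208012.
X − Y = 742900 − 208012 = 534888.

534888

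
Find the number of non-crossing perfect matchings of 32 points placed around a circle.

35357670

Pairing 32 circle points by 16 non-crossing chords gives C_16 matchings.
C_16 = C(32,16)/17 = 601080390/17 = 35357670.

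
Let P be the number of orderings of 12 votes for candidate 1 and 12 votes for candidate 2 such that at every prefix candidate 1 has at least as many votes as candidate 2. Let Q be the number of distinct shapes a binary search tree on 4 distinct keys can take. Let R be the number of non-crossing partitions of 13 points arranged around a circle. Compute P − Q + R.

950898

Ballot sequences with n votes each where one side never trails are Dyck words, counted by C_n; here n = 12. So P = C_12 = 208012.
Rooted binary trees with 4 nodes (each child slot possibly empty) number C_4. So Q = C_4 = 14.
Non-crossing partitions of an n-element set are counted by C_n; here n = 13. So R = C_13 = 742900.
P − Q + R = 208012 − 14 + 742900 = 950898.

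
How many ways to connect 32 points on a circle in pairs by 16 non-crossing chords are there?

35357670

Pairing 32 circle points by 16 non-crossing chords gives C_16 matchings.
C_16 = C_15 · 2(2·15+1)/(15+2) = 9694845 · 62/17 = 35357670.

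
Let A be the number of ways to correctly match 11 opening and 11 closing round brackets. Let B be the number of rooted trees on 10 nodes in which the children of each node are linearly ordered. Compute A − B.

Balanced strings of n pairs of brackets are counted by C_n; here n = 11. So A = C_11 = 58786.
A rooted plane tree on 10 nodes has 9 edges, and such trees are counted by C_9. So B = C_9 = 4862.
A − B = 58786 − 4862 = 53924.

53924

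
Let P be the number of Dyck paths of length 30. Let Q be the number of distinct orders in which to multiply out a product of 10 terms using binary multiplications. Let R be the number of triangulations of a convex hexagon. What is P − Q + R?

A Dyck path with 15 up-steps and 15 down-steps has semilength 15, so there are C_15 of them. So P = C_15 = 9694845.
Bracketing 10 factors into binary products is counted by C_{10−1} = C_9. So Q = C_9 = 4862.
The number of triangulations of a 6-gon is the Catalan number C_4 (index = sides − 2). So R = C_4 = 14.
P − Q + R = 9694845 − 4862 + 14 = 9689997.

9689997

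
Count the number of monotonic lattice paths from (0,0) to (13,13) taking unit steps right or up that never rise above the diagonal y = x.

742900

Monotone paths in an n×n grid that stay weakly below the diagonal are counted by C_n; here n = 13.
C_13 = C(26,13)/14 = 10400600/14 = 742900.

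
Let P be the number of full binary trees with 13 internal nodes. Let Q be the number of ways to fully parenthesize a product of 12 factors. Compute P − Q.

Full binary trees with n internal nodes are counted by C_n; here n = 13. So P = C_13 = 742900.
Parenthesizations of m factors correspond to full binary trees with m leaves, counted by C_{m−1}; m = 12 gives C_11. So Q = C_11 = 58786.
P − Q = 742900 − 58786 = 684114.

684114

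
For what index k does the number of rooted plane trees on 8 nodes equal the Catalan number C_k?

Rooted ordered (plane) trees on m nodes have m−1 edges and are counted by C_{m−1}; m = 8 gives C_7.

7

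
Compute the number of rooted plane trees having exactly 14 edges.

Rooted ordered trees with n edges are counted by C_n; here n = 14.
C_14 = C_13 · 2(2·13+1)/(13+2) = 742900 · 54/15 = 2674440.

2674440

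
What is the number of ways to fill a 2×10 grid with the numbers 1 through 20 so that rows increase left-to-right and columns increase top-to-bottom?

By the hook-length formula (or a Dyck-path bijection), SYT of shape 2×10 number C_10.
C_10 = C(20,10)/11 = 184756/11 = 16796.

16796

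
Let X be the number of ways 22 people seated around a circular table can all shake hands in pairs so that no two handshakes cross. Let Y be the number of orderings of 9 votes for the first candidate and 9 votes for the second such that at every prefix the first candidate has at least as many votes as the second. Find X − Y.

With 22 = 2·11 people, non-crossing handshake pairings are non-crossing perfect matchings on a circle, counted by C_11. So X = C_11 = 58786.
Reading a vote for the leader as '(' and for the other as ')' turns such a sequence into a balanced string of 9 pairs, so the count is C_9. So Y = C_9 = 4862.
X − Y = 58786 − 4862 = 53924.

53924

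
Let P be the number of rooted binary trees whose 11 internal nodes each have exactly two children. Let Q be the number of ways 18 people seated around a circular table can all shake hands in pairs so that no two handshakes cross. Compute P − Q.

The number of full binary trees on 11 internal nodes is the Catalan number C_11. So P = C_11 = 58786.
Non-crossing handshake pairings of 2n people are counted by C_n; 18 people gives n = 9. So Q = C_9 = 4862.
P − Q = 58786 − 4862 = 53924.

53924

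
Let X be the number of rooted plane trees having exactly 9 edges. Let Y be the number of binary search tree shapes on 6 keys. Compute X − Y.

4730

A rooted plane tree with 9 edges has 10 nodes, and the count is C_9. So X = C_9 = 4862.
There are C_n binary search tree shapes on n keys; with n = 6 that is C_6. So Y = C_6 = 132.
X − Y = 4862 − 132 = 4730.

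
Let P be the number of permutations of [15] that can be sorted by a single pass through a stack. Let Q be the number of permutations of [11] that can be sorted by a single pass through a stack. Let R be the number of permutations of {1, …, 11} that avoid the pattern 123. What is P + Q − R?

9694845

By Knuth's characterisation, the stack-sortable permutations of length 15 are the 231-avoiders, numbering C_15. So P = C_15 = 9694845.
By Knuth's characterisation, the stack-sortable permutations of length 11 are the 231-avoiders, numbering C_11. So Q = C_11 = 58786.
Permutations of [n] avoiding any single length-3 pattern are counted by C_n; here n = 11. So R = C_11 = 58786.
P + Q − R = 9694845 + 58786 − 58786 = 9694845.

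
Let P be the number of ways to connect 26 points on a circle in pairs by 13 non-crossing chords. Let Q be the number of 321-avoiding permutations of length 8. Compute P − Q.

741470

Non-crossing perfect matchings of 2n points on a circle are counted by C_n; with 26 points, n = 13. So P = C_13 = 742900.
Permutations of [n] avoiding any single length-3 pattern are counted by C_n; here n = 8. So Q = C_8 = 1430.
P − Q = 742900 − 1430 = 741470.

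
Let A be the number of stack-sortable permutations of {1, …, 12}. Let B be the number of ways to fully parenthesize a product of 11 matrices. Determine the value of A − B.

191216

By Knuth's characterisation, the stack-sortable permutations of length 12 are the 231-avoiders, numbering C_12. So A = C_12 = 208012.
Parenthesizations of m factors correspond to full binary trees with m leaves, counted by C_{m−1}; m = 11 gives C_10. So B = C_10 = 16796.
A − B = 208012 − 16796 = 191216.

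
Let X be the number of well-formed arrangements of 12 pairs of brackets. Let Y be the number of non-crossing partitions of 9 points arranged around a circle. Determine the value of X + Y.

A balanced arrangement of 12 bracket pairs is a Dyck word of semilength 12, so the count is C_12. So X = C_12 = 208012.
Non-crossing partitions of an n-element set are counted by C_n; here n = 9. So Y = C_9 = 4862.
X + Y = 208012 + 4862 = 212874.

212874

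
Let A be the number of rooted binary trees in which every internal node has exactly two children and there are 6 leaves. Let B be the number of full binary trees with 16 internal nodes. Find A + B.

Full binary trees with 6 leaves have 6−1 = 5 internal nodes, so there are C_5 of them. So A = C_5 = 42.
The number of full binary trees on 16 internal nodes is the Catalan number C_16. So B = C_16 = 35357670.
A + B = 42 + 35357670 = 35357712.

35357712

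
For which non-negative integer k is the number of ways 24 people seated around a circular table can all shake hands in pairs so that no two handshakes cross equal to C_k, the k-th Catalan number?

Non-crossing handshake pairings of 2n people are counted by C_n; 24 people gives n = 12.

12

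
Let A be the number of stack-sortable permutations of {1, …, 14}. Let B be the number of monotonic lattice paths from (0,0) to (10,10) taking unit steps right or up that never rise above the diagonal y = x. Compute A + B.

By Knuth's characterisation, the stack-sortable permutations of length 14 are the 231-avoiders, numbering C_14. So A = C_14 = 2674440.
Monotone paths in an n×n grid that stay weakly below the diagonal are counted by C_n; here n = 10. So B = C_10 = 16796.
A + B = 2674440 + 16796 = 2691236.

2691236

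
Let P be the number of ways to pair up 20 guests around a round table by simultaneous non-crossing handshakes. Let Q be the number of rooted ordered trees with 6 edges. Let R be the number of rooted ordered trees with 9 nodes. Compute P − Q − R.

15234

With 20 = 2·10 people, non-crossing handshake pairings are non-crossing perfect matchings on a circle, counted by C_10. So P = C_10 = 16796.
Rooted ordered trees with n edges are counted by C_n; here n = 6. So Q = C_6 = 132.
A rooted plane tree on 9 nodes has 8 edges, and such trees are counted by C_8. So R = C_8 = 1430.
P − Q − R = 16796 − 132 − 1430 = 15234.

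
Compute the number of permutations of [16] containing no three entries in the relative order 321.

35357670

Permutations of [n] avoiding any single length-3 pattern are counted by C_n; here n = 16.
C_16 = C_15 · 2(2·15+1)/(15+2) = 9694845 · 62/17 = 35357670.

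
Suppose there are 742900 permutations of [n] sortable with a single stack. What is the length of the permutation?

Stack-sortable permutations of [n] are counted by C_n. The Catalan number equal to 742900 is C_13.

13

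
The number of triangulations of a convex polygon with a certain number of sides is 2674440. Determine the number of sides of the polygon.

16

Triangulations of a convex m-gon are counted by C_{m−2}, and C_14 = 2674440.
So m − 2 = 14, giving m = 16 sides.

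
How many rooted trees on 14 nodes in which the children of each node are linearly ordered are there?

Rooted ordered (plane) trees on m nodes have m−1 edges and are counted by C_{m−1}; m = 14 gives C_13.
C_13 = 742900.

742900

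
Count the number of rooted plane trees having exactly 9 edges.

Rooted ordered trees with n edges are counted by C_n; here n = 9.
C_9 = C_8 · 2(2·8+1)/(8+2) = 1430 · 34/10 = 4862.

4862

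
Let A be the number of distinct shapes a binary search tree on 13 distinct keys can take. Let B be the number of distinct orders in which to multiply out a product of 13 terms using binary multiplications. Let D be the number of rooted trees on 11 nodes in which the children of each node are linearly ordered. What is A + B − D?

Binary trees (left/right distinguished) on n nodes are counted by C_n; here n = 13. So A = C_13 = 742900.
Bracketing 13 factors into binary products is counted by C_{13−1} = C_12. So B = C_12 = 208012.
A rooted plane tree on 11 nodes has 10 edges, and such trees are counted by C_10. So D = C_10 = 16796.
A + B − D = 742900 + 208012 − 16796 = 934116.

934116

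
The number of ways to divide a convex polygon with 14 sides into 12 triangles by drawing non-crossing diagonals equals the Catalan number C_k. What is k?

12

The number of triangulations of a 14-gon is the Catalan number C_12 (index = sides − 2).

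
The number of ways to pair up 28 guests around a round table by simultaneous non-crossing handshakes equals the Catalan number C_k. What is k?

Non-crossing handshake pairings of 2n people are counted by C_n; 28 people gives n = 14.

14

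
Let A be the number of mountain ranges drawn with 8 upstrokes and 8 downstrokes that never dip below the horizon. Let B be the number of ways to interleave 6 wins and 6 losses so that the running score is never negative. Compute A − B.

Dyck paths of semilength n (length 2n) are counted by C_n; here n = 8. So A = C_8 = 1430.
Reading a vote for the leader as '(' and for the other as ')' turns such a sequence into a balanced string of 6 pairs, so the count is C_6. So B = C_6 = 132.
A − B = 1430 − 132 = 1298.

1298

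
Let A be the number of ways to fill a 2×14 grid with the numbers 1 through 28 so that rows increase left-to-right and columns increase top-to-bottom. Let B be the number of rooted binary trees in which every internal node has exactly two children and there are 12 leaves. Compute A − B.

By the hook-length formula (or a Dyck-path bijection), SYT of shape 2×14 number C_14. So A = C_14 = 2674440.
A full binary tree with L leaves has L−1 internal nodes and is counted by C_{L−1}; L = 12 gives C_11. So B = C_11 = 58786.
A − B = 2674440 − 58786 = 2615654.

2615654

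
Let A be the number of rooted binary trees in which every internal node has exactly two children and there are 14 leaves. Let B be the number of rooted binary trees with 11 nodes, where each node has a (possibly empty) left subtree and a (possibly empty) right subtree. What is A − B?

Full binary trees with 14 leaves have 14−1 = 13 internal nodes, so there are C_13 of them. So A = C_13 = 742900.
Rooted binary trees with 11 nodes (each child slot possibly empty) number C_11. So B = C_11 = 58786.
A − B = 742900 − 58786 = 684114.

684114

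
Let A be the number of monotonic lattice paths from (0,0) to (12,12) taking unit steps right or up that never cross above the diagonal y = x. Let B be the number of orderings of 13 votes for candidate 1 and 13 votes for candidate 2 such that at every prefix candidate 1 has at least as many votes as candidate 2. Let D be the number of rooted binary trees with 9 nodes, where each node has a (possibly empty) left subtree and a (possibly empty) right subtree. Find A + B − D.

Sub-diagonal monotone paths from (0,0) to (12,12) biject with Dyck paths of semilength 12, giving C_12. So A = C_12 = 208012.
Ballot sequences with n votes each where one side never trails are Dyck words, counted by C_n; here n = 13. So B = C_13 = 742900.
There are C_n binary search tree shapes on n keys; with n = 9 that is C_9. So D = C_9 = 4862.
A + B − D = 208012 + 742900 − 4862 = 946050.

946050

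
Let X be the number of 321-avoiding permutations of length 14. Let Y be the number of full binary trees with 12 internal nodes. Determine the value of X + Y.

2882452

For any fixed pattern of length 3, the pattern-avoiding permutations of [14] number C_14. So X = C_14 = 2674440.
Full binary trees with n internal nodes are counted by C_n; here n = 12. So Y = C_12 = 208012.
X + Y = 2674440 + 208012 = 2882452.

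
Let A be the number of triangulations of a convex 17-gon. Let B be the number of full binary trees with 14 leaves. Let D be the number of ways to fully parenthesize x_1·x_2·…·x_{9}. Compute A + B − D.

10436315

The number of triangulations of a 17-gon is the Catalan number C_15 (index = sides − 2). So A = C_15 = 9694845.
Full binary trees with 14 leaves have 14−1 = 13 internal nodes, so there are C_13 of them. So B = C_13 = 742900.
Ways to associate a product of 9 factors correspond to binary trees on 9 leaves, so the count is C_8. So D = C_8 = 1430.
A + B − D = 9694845 + 742900 − 1430 = 10436315.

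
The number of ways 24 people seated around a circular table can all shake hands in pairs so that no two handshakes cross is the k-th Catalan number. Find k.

12

With 24 = 2·12 people, non-crossing handshake pairings are non-crossing perfect matchings on a circle, counted by C_12.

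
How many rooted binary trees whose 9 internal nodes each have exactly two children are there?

4862

Full binary trees with n internal nodes are counted by C_n; here n = 9.
C_9 = C(18,9)/10 = 48620/10 = 4862.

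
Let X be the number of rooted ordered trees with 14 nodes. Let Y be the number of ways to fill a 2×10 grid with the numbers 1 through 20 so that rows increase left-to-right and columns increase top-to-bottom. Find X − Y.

726104

Rooted ordered (plane) trees on m nodes have m−1 edges and are counted by C_{m−1}; m = 14 gives C_13. So X = C_13 = 742900.
By the hook-length formula (or a Dyck-path bijection), SYT of shape 2×10 number C_10. So Y = C_10 = 16796.
X − Y = 742900 − 16796 = 726104.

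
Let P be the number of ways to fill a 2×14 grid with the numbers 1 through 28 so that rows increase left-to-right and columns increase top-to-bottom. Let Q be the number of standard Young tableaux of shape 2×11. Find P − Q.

By the hook-length formula (or a Dyck-path bijection), SYT of shape 2×14 number C_14. So P = C_14 = 2674440.
By the hook-length formula (or a Dyck-path bijection), SYT of shape 2×11 number C_11. So Q = C_11 = 58786.
P − Q = 2674440 − 58786 = 2615654.

2615654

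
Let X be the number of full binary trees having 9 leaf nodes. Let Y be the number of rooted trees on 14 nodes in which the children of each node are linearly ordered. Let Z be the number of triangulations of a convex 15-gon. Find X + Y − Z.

Full binary trees with 9 leaves have 9−1 = 8 internal nodes, so there are C_8 of them. So X = C_8 = 1430.
A rooted plane tree on 14 nodes has 13 edges, and such trees are counted by C_13. So Y = C_13 = 742900.
A convex 15-gon is triangulated into 13 triangles, and the number of such triangulations is the Catalan number C_{15−2} = C_13. So Z = C_13 = 742900.
X + Y − Z = 1430 + 742900 − 742900 = 1430.

1430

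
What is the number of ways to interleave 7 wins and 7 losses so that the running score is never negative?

429

Ballot sequences with n votes each where one side never trails are Dyck words, counted by C_n; here n = 7.
C_7 = C_6 · 2(2·6+1)/(6+2) = 132 · 26/8 = 429.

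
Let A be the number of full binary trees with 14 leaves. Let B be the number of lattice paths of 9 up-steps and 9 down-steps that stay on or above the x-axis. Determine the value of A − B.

A full binary tree with L leaves has L−1 internal nodes and is counted by C_{L−1}; L = 14 gives C_13. So A = C_13 = 742900.
Dyck paths of semilength n (length 2n) are counted by C_n; here n = 9. So B = C_9 = 4862.
A − B = 742900 − 4862 = 738038.

738038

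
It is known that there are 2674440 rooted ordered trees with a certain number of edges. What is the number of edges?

Rooted ordered trees with n edges are counted by C_n. The Catalan number equal to 2674440 is C_14.

14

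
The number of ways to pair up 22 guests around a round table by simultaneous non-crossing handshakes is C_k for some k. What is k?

11

Non-crossing handshake pairings of 2n people are counted by C_n; 22 people gives n = 11.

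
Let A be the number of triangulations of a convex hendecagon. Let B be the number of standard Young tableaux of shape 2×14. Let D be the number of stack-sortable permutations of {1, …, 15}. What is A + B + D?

12374147

Triangulations of a convex m-gon are counted by C_{m−2}; with m = 11 this is C_9. So A = C_9 = 4862.
Standard Young tableaux of shape 2×n are counted by C_n; here n = 14. So B = C_14 = 2674440.
Stack-sortable permutations are exactly the 231-avoiding ones, counted by C_n; here n = 15. So D = C_15 = 9694845.
A + B + D = 4862 + 2674440 + 9694845 = 12374147.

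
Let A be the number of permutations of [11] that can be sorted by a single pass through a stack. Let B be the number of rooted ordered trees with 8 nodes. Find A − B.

58357

Stack-sortable permutations are exactly the 231-avoiding ones, counted by C_n; here n = 11. So A = C_11 = 58786.
Rooted ordered (plane) trees on m nodes have m−1 edges and are counted by C_{m−1}; m = 8 gives C_7. So B = C_7 = 429.
A − B = 58786 − 429 = 58357.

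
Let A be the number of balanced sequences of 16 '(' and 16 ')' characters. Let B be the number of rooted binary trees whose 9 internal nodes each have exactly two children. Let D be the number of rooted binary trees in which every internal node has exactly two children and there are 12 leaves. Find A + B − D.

35303746

A balanced arrangement of 16 bracket pairs is a Dyck word of semilength 16, so the count is C_16. So A = C_16 = 35357670.
The number of full binary trees on 9 internal nodes is the Catalan number C_9. So B = C_9 = 4862.
Full binary trees with 12 leaves have 12−1 = 11 internal nodes, so there are C_11 of them. So D = C_11 = 58786.
A + B − D = 35357670 + 4862 − 58786 = 35303746.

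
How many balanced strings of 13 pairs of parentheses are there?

With 13 pairs the number of balanced bracket strings is the Catalan number C_13.
C_13 = 742900.

742900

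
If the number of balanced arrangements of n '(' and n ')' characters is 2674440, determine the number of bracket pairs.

14

Balanced strings of n bracket-pairs are counted by C_n. Since C_14 = 2674440, the index is 14.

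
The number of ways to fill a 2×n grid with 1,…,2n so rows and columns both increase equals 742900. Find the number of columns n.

Standard Young tableaux of shape 2×n are counted by C_n. Since C_13 = 742900, the index is 13.

13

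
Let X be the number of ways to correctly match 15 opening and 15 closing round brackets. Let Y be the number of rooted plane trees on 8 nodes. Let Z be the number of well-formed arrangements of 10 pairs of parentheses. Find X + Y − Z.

9678478

With 15 pairs the number of balanced bracket strings is the Catalan number C_15. So X = C_15 = 9694845.
A rooted plane tree on 8 nodes has 7 edges, and such trees are counted by C_7. So Y = C_7 = 429.
A balanced arrangement of 10 bracket pairs is a Dyck word of semilength 10, so the count is C_10. So Z = C_10 = 16796.
X + Y − Z = 9694845 + 429 − 16796 = 9678478.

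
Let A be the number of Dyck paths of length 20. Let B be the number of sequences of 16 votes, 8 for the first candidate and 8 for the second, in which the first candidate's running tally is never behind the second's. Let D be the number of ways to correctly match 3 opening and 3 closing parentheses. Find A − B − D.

Paths of 10 up- and 10 down-steps that never dip below the axis are Dyck paths; their count is C_10. So A = C_10 = 16796.
Ballot sequences with n votes each where one side never trails are Dyck words, counted by C_n; here n = 8. So B = C_8 = 1430.
A balanced arrangement of 3 bracket pairs is a Dyck word of semilength 3, so the count is C_3. So D = C_3 = 5.
A − B − D = 16796 − 1430 − 5 = 15361.

15361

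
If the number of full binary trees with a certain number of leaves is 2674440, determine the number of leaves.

15

Full binary trees with L leaves are counted by C_{L−1}. The Catalan number equal to 2674440 is C_14.
So the index is 14, and the number of leaves is 14 + 1 = 15.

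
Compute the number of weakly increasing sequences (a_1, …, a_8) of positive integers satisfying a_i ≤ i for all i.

1430

Weakly increasing sequences with a_i ≤ i biject with Dyck paths of semilength 8, so there are C_8.
C_8 = C_7 · 2(2·7+1)/(7+2) = 429 · 30/9 = 1430.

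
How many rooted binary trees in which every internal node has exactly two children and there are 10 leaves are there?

Full binary trees with 10 leaves have 10−1 = 9 internal nodes, so there are C_9 of them.
C_9 = C(18,9)/10 = 48620/10 = 4862.

4862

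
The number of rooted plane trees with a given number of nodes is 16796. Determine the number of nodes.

Rooted ordered trees on m nodes are counted by C_{m−1}. The Catalan number equal to 16796 is C_10.
So the index is 10, and the number of nodes is 10 + 1 = 11.

11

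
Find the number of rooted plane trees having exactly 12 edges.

Rooted ordered trees with n edges are counted by C_n; here n = 12.
C_12 = C_11 · 2(2·11+1)/(11+2) = 58786 · 46/13 = 208012.

208012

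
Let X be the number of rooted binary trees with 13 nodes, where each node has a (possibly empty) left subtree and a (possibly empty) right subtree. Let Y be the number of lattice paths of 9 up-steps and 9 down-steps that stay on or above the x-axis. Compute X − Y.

Binary trees (left/right distinguished) on n nodes are counted by C_n; here n = 13. So X = C_13 = 742900.
A Dyck path with 9 up-steps and 9 down-steps has semilength 9, so there are C_9 of them. So Y = C_9 = 4862.
X − Y = 742900 − 4862 = 738038.

738038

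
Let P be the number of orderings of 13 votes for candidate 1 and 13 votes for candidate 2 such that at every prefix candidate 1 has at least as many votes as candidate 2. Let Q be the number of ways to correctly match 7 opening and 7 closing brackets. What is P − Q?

Ballot sequences with n votes each where one side never trails are Dyck words, counted by C_n; here n = 13. So P = C_13 = 742900.
A balanced arrangement of 7 bracket pairs is a Dyck word of semilength 7, so the count is C_7. So Q = C_7 = 429.
P − Q = 742900 − 429 = 742471.

742471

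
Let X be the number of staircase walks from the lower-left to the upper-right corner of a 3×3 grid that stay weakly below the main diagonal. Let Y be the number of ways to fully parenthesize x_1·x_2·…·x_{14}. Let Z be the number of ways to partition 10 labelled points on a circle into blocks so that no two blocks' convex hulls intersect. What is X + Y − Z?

Sub-diagonal monotone paths from (0,0) to (3,3) biject with Dyck paths of semilength 3, giving C_3. So X = C_3 = 5.
Parenthesizations of m factors correspond to full binary trees with m leaves, counted by C_{m−1}; m = 14 gives C_13. So Y = C_13 = 742900.
Non-crossing partitions of an n-element set are counted by C_n; here n = 10. So Z = C_10 = 16796.
X + Y − Z = 5 + 742900 − 16796 = 726109.

726109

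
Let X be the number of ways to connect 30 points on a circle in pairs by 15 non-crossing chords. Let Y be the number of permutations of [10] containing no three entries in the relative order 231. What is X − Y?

9678049

Non-crossing perfect matchings of 2n points on a circle are counted by C_n; with 30 points, n = 15. So X = C_15 = 9694845.
For any fixed pattern of length 3, the pattern-avoiding permutations of [10] number C_10. So Y = C_10 = 16796.
X − Y = 9694845 − 16796 = 9678049.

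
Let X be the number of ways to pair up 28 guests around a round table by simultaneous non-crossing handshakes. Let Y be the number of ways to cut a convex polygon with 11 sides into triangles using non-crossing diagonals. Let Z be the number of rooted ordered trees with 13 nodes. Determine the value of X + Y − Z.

Non-crossing handshake pairings of 2n people are counted by C_n; 28 people gives n = 14. So X = C_14 = 2674440.
A convex 11-gon is triangulated into 9 triangles, and the number of such triangulations is the Catalan number C_{11−2} = C_9. So Y = C_9 = 4862.
A rooted plane tree on 13 nodes has 12 edges, and such trees are counted by C_12. So Z = C_12 = 208012.
X + Y − Z = 2674440 + 4862 − 208012 = 2471290.

2471290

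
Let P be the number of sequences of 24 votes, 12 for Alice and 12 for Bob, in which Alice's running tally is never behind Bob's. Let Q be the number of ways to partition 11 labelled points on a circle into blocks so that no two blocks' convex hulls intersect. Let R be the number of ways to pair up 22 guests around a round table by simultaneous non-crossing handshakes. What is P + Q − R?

208012

Ballot sequences with n votes each where one side never trails are Dyck words, counted by C_n; here n = 12. So P = C_12 = 208012.
Non-crossing partitions of an n-element set are counted by C_n; here n = 11. So Q = C_11 = 58786.
Non-crossing handshake pairings of 2n people are counted by C_n; 22 people gives n = 11. So R = C_11 = 58786.
P + Q − R = 208012 + 58786 − 58786 = 208012.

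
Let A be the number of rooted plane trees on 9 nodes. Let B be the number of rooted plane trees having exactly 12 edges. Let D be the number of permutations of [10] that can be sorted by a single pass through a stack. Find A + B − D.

A rooted plane tree on 9 nodes has 8 edges, and such trees are counted by C_8. So A = C_8 = 1430.
A rooted plane tree with 12 edges has 13 nodes, and the count is C_12. So B = C_12 = 208012.
By Knuth's characterisation, the stack-sortable permutations of length 10 are the 231-avoiders, numbering C_10. So D = C_10 = 16796.
A + B − D = 1430 + 208012 − 16796 = 192646.

192646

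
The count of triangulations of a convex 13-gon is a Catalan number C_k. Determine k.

11

The number of triangulations of a 13-gon is the Catalan number C_11 (index = sides − 2).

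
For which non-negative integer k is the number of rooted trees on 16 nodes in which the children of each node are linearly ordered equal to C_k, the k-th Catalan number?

15

A rooted plane tree on 16 nodes has 15 edges, and such trees are counted by C_15.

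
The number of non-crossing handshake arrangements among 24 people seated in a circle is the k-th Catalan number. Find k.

Non-crossing handshake pairings of 2n people are counted by C_n; 24 people gives n = 12.

12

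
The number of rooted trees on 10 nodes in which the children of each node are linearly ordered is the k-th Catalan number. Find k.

Rooted ordered (plane) trees on m nodes have m−1 edges and are counted by C_{m−1}; m = 10 gives C_9.

9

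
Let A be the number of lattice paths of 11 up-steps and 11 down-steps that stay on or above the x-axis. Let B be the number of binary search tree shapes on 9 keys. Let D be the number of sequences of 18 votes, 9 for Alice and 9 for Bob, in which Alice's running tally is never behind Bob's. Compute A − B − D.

A Dyck path with 11 up-steps and 11 down-steps has semilength 11, so there are C_11 of them. So A = C_11 = 58786.
There are C_n binary search tree shapes on n keys; with n = 9 that is C_9. So B = C_9 = 4862.
Reading a vote for the leader as '(' and for the other as ')' turns such a sequence into a balanced string of 9 pairs, so the count is C_9. So D = C_9 = 4862.
A − B − D = 58786 − 4862 − 4862 = 49062.

49062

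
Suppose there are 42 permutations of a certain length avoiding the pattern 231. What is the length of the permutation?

Permutations of [n] avoiding a fixed length-3 pattern are counted by C_n, and C_5 = 42.

5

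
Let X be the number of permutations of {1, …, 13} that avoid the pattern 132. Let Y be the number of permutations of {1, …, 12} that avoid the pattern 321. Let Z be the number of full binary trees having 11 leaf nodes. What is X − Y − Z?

518092

Permutations of [n] avoiding any single length-3 pattern are counted by C_n; here n = 13. So X = C_13 = 742900.
For any fixed pattern of length 3, the pattern-avoiding permutations of [12] number C_12. So Y = C_12 = 208012.
A full binary tree with L leaves has L−1 internal nodes and is counted by C_{L−1}; L = 11 gives C_10. So Z = C_10 = 16796.
X − Y − Z = 742900 − 208012 − 16796 = 518092.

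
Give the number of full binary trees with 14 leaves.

Full binary trees with 14 leaves have 14−1 = 13 internal nodes, so there are C_13 of them.
C_13 = 742900.

742900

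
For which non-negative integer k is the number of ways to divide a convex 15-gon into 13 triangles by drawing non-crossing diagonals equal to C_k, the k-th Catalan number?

13

A convex 15-gon is triangulated into 13 triangles, and the number of such triangulations is the Catalan number C_{15−2} = C_13.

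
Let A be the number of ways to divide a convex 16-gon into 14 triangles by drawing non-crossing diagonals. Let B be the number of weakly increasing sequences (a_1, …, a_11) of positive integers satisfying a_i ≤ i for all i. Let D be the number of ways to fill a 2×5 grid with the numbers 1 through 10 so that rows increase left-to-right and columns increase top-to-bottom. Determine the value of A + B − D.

2733184

A convex 16-gon is triangulated into 14 triangles, and the number of such triangulations is the Catalan number C_{16−2} = C_14. So A = C_14 = 2674440.
Such sub-staircase sequences of length n are counted by C_n; here n = 11. So B = C_11 = 58786.
Standard Young tableaux of shape 2×n are counted by C_n; here n = 5. So D = C_5 = 42.
A + B − D = 2674440 + 58786 − 42 = 2733184.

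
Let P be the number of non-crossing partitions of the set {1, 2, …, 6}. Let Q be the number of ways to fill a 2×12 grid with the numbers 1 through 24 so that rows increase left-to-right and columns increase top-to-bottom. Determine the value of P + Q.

The non-crossing partitions of [6] form a lattice of size C_6. So P = C_6 = 132.
Standard Young tableaux of shape 2×n are counted by C_n; here n = 12. So Q = C_12 = 208012.
P + Q = 132 + 208012 = 208144.

208144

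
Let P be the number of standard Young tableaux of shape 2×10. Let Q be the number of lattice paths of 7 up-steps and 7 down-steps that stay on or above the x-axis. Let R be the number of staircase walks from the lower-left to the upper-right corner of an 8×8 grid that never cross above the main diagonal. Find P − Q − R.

14937

By the hook-length formula (or a Dyck-path bijection), SYT of shape 2×10 number C_10. So P = C_10 = 16796.
A Dyck path with 7 up-steps and 7 down-steps has semilength 7, so there are C_7 of them. So Q = C_7 = 429.
Monotone paths in an n×n grid that stay weakly below the diagonal are counted by C_n; here n = 8. So R = C_8 = 1430.
P − Q − R = 16796 − 429 − 1430 = 14937.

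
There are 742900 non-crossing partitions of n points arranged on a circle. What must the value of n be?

Non-crossing partitions of [n] are counted by C_n. The Catalan number equal to 742900 is C_13.

13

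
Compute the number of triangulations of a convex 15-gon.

742900

A convex 15-gon is triangulated into 13 triangles, and the number of such triangulations is the Catalan number C_{15−2} = C_13.
C_13 = C(26,13)/14 = 10400600/14 = 742900.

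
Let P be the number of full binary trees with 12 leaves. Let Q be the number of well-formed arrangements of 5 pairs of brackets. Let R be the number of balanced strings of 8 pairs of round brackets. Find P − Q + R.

60174

Full binary trees with 12 leaves have 12−1 = 11 internal nodes, so there are C_11 of them. So P = C_11 = 58786.
Balanced strings of n pairs of brackets are counted by C_n; here n = 5. So Q = C_5 = 42.
A balanced arrangement of 8 bracket pairs is a Dyck word of semilength 8, so the count is C_8. So R = C_8 = 1430.
P − Q + R = 58786 − 42 + 1430 = 60174.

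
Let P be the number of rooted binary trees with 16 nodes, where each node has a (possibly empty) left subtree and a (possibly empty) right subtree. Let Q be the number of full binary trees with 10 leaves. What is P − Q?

35352808

Rooted binary trees with 16 nodes (each child slot possibly empty) number C_16. So P = C_16 = 35357670.
A full binary tree with L leaves has L−1 internal nodes and is counted by C_{L−1}; L = 10 gives C_9. So Q = C_9 = 4862.
P − Q = 35357670 − 4862 = 35352808.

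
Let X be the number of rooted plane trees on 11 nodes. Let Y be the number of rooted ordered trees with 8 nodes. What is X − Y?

Rooted ordered (plane) trees on m nodes have m−1 edges and are counted by C_{m−1}; m = 11 gives C_10. So X = C_10 = 16796.
Rooted ordered (plane) trees on m nodes have m−1 edges and are counted by C_{m−1}; m = 8 gives C_7. So Y = C_7 = 429.
X − Y = 16796 − 429 = 16367.

16367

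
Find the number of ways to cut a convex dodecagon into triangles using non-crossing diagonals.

The number of triangulations of a 12-gon is the Catalan number C_10 (index = sides − 2).
C_10 = C_9 · 2(2·9+1)/(9+2) = 4862 · 38/11 = 16796.

16796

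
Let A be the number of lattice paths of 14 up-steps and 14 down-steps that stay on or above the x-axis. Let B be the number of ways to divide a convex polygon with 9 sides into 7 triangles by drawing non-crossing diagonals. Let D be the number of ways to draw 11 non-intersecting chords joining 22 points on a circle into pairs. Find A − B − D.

A Dyck path with 14 up-steps and 14 down-steps has semilength 14, so there are C_14 of them. So A = C_14 = 2674440.
A convex 9-gon is triangulated into 7 triangles, and the number of such triangulations is the Catalan number C_{9−2} = C_7. So B = C_7 = 429.
Non-crossing perfect matchings of 2n points on a circle are counted by C_n; with 22 points, n = 11. So D = C_11 = 58786.
A − B − D = 2674440 − 429 − 58786 = 2615225.

2615225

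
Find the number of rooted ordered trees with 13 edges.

A rooted plane tree with 13 edges has 14 nodes, and the count is C_13.
C_13 = C_12 · 2(2·12+1)/(12+2) = 208012 · 50/14 = 742900.

742900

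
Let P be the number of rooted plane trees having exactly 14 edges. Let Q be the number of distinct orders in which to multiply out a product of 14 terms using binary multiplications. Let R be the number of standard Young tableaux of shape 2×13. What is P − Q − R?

1188640

A rooted plane tree with 14 edges has 15 nodes, and the count is C_14. So P = C_14 = 2674440.
Parenthesizations of m factors correspond to full binary trees with m leaves, counted by C_{m−1}; m = 14 gives C_13. So Q = C_13 = 742900.
Standard Young tableaux of shape 2×n are counted by C_n; here n = 13. So R = C_13 = 742900.
P − Q − R = 2674440 − 742900 − 742900 = 1188640.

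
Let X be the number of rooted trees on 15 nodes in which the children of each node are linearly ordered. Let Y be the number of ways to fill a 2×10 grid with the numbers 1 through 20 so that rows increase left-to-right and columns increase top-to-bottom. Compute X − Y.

2657644

A rooted plane tree on 15 nodes has 14 edges, and such trees are counted by C_14. So X = C_14 = 2674440.
By the hook-length formula (or a Dyck-path bijection), SYT of shape 2×10 number C_10. So Y = C_10 = 16796.
X − Y = 2674440 − 16796 = 2657644.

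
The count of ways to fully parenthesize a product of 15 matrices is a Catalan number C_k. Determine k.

Parenthesizations of m factors correspond to full binary trees with m leaves, counted by C_{m−1}; m = 15 gives C_14.

14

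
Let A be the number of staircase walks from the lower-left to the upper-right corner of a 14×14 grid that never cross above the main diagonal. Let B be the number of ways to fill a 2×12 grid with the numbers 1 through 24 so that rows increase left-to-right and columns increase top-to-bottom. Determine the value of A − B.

2466428

Monotone paths in an n×n grid that stay weakly below the diagonal are counted by C_n; here n = 14. So A = C_14 = 2674440.
By the hook-length formula (or a Dyck-path bijection), SYT of shape 2×12 number C_12. So B = C_12 = 208012.
A − B = 2674440 − 208012 = 2466428.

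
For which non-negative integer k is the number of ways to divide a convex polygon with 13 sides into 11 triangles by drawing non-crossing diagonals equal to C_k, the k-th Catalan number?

11

The number of triangulations of a 13-gon is the Catalan number C_11 (index = sides − 2).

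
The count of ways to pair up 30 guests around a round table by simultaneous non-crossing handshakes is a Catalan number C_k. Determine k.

Non-crossing handshake pairings of 2n people are counted by C_n; 30 people gives n = 15.

15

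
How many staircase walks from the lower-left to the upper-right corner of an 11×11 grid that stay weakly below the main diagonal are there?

Sub-diagonal monotone paths from (0,0) to (11,11) biject with Dyck paths of semilength 11, giving C_11.
C_11 = 58786.

58786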